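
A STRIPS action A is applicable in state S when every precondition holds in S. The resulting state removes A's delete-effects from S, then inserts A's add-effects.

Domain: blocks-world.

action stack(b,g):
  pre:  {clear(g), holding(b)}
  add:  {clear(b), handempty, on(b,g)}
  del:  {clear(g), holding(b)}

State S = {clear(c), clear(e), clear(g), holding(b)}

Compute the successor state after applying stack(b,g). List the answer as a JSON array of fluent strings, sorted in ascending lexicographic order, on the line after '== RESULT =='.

Compute (S \ del) ∪ add:
  pre ⊆ S: {clear(g), holding(b)} ⊆ S  — applicable
  S \ del = {clear(c), clear(e)}
  ∪ add   = {clear(b), clear(c), clear(e), handempty, on(b,g)}

== RESULT ==
["clear(b)", "clear(c)", "clear(e)", "handempty", "on(b,g)"]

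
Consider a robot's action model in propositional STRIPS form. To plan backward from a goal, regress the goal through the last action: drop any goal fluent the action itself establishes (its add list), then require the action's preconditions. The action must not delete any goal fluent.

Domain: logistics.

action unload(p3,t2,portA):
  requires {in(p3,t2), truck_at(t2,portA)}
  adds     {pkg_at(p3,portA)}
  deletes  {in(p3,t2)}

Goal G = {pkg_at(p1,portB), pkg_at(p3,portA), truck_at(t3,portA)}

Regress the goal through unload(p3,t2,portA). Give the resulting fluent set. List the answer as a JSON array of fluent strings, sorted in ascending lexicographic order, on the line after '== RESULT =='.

Regress:
  G ∩ del = {}  (empty — regression defined)
  G \ add = {pkg_at(p1,portB), pkg_at(p3,portA), truck_at(t3,portA)} \ {pkg_at(p3,portA)} = {pkg_at(p1,portB), truck_at(t3,portA)}
  ∪ pre   = {pkg_at(p1,portB), truck_at(t3,portA)} ∪ {in(p3,t2), truck_at(t2,portA)}
          = {in(p3,t2), pkg_at(p1,portB), truck_at(t2,portA), truck_at(t3,portA)}

== RESULT ==
["in(p3,t2)", "pkg_at(p1,portB)", "truck_at(t2,portA)", "truck_at(t3,portA)"]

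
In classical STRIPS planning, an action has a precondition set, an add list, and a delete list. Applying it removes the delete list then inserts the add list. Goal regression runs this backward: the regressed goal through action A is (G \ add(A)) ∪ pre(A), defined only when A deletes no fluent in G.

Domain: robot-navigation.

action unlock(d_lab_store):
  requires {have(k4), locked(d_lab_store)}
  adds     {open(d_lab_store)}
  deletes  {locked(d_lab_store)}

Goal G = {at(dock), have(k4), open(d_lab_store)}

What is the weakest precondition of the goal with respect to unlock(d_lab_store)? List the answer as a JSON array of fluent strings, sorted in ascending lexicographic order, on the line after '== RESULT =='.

Regress:
  G ∩ del = {}  (empty — regression defined)
  G \ add = {at(dock), have(k4), open(d_lab_store)} \ {open(d_lab_store)} = {at(dock), have(k4)}
  ∪ pre   = {at(dock), have(k4)} ∪ {have(k4), locked(d_lab_store)}
          = {at(dock), have(k4), locked(d_lab_store)}

== RESULT ==
["at(dock)", "have(k4)", "locked(d_lab_store)"]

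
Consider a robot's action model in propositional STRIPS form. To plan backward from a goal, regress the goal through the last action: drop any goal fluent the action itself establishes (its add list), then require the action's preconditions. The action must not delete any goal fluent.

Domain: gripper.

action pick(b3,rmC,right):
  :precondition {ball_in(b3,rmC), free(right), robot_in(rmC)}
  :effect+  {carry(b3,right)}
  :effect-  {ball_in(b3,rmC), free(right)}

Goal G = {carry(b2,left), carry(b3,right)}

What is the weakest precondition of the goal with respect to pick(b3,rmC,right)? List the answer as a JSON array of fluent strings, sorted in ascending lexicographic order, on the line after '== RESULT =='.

Compute (G \ add) ∪ pre:
  G ∩ del = {}  (empty — regression defined)
  G \ add = {carry(b2,left), carry(b3,right)} \ {carry(b3,right)} = {carry(b2,left)}
  ∪ pre   = {carry(b2,left)} ∪ {ball_in(b3,rmC), free(right), robot_in(rmC)}
          = {ball_in(b3,rmC), carry(b2,left), free(right), robot_in(rmC)}

== RESULT ==
["ball_in(b3,rmC)", "carry(b2,left)", "free(right)", "robot_in(rmC)"]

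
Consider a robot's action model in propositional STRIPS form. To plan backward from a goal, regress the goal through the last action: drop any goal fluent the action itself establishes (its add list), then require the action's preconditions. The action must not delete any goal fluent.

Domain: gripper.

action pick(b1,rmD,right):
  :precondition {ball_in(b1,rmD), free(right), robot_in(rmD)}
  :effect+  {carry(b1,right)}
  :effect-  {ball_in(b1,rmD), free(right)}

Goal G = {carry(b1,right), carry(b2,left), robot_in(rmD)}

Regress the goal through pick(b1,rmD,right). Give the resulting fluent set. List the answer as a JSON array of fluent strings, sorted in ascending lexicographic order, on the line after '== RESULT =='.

Regress:
  G ∩ del = {}  (empty — regression defined)
  G \ add = {carry(b1,right), carry(b2,left), robot_in(rmD)} \ {carry(b1,right)} = {carry(b2,left), robot_in(rmD)}
  ∪ pre   = {carry(b2,left), robot_in(rmD)} ∪ {ball_in(b1,rmD), free(right), robot_in(rmD)}
          = {ball_in(b1,rmD), carry(b2,left), free(right), robot_in(rmD)}

== RESULT ==
["ball_in(b1,rmD)", "carry(b2,left)", "free(right)", "robot_in(rmD)"]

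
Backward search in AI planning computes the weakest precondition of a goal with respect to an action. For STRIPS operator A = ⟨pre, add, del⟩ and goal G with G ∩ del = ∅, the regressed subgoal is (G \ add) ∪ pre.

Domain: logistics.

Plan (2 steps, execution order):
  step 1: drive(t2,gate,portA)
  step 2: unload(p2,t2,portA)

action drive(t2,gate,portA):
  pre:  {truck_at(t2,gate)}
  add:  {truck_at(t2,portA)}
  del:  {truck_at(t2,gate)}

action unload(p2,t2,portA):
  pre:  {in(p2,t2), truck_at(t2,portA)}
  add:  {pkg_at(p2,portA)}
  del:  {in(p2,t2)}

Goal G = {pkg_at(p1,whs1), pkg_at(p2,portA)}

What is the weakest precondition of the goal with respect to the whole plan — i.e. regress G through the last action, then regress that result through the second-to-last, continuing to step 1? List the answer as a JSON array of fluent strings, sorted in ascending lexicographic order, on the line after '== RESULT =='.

Regress step by step:
  through step 2 (unload(p2,t2,portA)): drop {pkg_at(p2,portA)}, keep {pkg_at(p1,whs1)}, require {in(p2,t2), truck_at(t2,portA)}
    → {in(p2,t2), pkg_at(p1,whs1), truck_at(t2,portA)}
  through step 1 (drive(t2,gate,portA)): drop {truck_at(t2,portA)}, keep {in(p2,t2), pkg_at(p1,whs1)}, require {truck_at(t2,gate)}
    → {in(p2,t2), pkg_at(p1,whs1), truck_at(t2,gate)}

== RESULT ==
["in(p2,t2)", "pkg_at(p1,whs1)", "truck_at(t2,gate)"]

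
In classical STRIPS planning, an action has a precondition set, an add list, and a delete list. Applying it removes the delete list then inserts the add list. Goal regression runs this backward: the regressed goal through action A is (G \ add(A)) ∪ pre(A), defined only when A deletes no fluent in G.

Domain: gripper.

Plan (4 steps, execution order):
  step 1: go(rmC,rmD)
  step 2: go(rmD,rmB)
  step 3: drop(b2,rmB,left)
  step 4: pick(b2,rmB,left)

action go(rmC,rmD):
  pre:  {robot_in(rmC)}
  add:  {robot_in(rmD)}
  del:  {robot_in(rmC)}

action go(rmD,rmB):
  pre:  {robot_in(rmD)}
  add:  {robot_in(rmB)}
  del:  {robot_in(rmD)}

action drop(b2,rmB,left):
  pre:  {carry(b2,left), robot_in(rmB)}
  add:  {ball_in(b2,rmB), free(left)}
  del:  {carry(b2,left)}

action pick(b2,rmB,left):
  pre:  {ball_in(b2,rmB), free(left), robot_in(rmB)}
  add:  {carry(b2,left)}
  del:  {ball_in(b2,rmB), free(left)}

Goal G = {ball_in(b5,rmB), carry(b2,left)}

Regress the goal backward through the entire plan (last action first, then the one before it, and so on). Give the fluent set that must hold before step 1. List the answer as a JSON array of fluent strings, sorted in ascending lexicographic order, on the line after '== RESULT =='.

Work backward from the goal:
  through step 4 (pick(b2,rmB,left)): drop {carry(b2,left)}, keep {ball_in(b5,rmB)}, require {ball_in(b2,rmB), free(left), robot_in(rmB)}
    → {ball_in(b2,rmB), ball_in(b5,rmB), free(left), robot_in(rmB)}
  through step 3 (drop(b2,rmB,left)): drop {ball_in(b2,rmB), free(left)}, keep {ball_in(b5,rmB), robot_in(rmB)}, require {carry(b2,left), robot_in(rmB)}
    → {ball_in(b5,rmB), carry(b2,left), robot_in(rmB)}
  through step 2 (go(rmD,rmB)): drop {robot_in(rmB)}, keep {ball_in(b5,rmB), carry(b2,left)}, require {robot_in(rmD)}
    → {ball_in(b5,rmB), carry(b2,left), robot_in(rmD)}
  through step 1 (go(rmC,rmD)): drop {robot_in(rmD)}, keep {ball_in(b5,rmB), carry(b2,left)}, require {robot_in(rmC)}
    → {ball_in(b5,rmB), carry(b2,left), robot_in(rmC)}

== RESULT ==
["ball_in(b5,rmB)", "carry(b2,left)", "robot_in(rmC)"]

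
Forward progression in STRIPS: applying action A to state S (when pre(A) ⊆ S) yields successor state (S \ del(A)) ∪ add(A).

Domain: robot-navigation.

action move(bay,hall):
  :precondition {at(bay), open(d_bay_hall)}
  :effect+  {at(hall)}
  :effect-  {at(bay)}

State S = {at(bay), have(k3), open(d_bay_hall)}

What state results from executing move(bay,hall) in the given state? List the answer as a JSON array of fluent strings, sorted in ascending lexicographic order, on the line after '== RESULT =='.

Progress:
  pre ⊆ S: {at(bay), open(d_bay_hall)} ⊆ S  — applicable
  S \ del = {have(k3), open(d_bay_hall)}
  ∪ add   = {at(hall), have(k3), open(d_bay_hall)}

== RESULT ==
["at(hall)", "have(k3)", "open(d_bay_hall)"]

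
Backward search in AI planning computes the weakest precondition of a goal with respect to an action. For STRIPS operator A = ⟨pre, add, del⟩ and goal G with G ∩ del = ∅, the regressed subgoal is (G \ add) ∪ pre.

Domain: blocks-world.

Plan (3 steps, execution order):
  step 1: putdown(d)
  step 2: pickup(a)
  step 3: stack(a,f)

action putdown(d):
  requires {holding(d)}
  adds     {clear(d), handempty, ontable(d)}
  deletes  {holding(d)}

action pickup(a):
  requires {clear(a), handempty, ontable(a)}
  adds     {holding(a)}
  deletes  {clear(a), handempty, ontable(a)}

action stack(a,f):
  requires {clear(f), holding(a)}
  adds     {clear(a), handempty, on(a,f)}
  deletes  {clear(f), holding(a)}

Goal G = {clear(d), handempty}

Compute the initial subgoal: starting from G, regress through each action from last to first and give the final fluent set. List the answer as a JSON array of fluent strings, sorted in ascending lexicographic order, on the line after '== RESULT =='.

Regress step by step:
  through step 3 (stack(a,f)): drop {handempty}, keep {clear(d)}, require {clear(f), holding(a)}
    → {clear(d), clear(f), holding(a)}
  through step 2 (pickup(a)): drop {holding(a)}, keep {clear(d), clear(f)}, require {clear(a), handempty, ontable(a)}
    → {clear(a), clear(d), clear(f), handempty, ontable(a)}
  through step 1 (putdown(d)): drop {clear(d), handempty}, keep {clear(a), clear(f), ontable(a)}, require {holding(d)}
    → {clear(a), clear(f), holding(d), ontable(a)}

== RESULT ==
["clear(a)", "clear(f)", "holding(d)", "ontable(a)"]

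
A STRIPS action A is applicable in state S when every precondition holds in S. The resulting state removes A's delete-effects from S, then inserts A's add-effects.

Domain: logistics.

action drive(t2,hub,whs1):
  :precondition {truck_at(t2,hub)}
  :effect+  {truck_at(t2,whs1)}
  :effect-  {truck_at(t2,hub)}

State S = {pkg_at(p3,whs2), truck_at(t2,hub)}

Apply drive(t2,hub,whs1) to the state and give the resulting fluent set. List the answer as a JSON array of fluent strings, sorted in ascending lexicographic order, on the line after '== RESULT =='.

Compute (S \ del) ∪ add:
  pre ⊆ S: {truck_at(t2,hub)} ⊆ S  — applicable
  S \ del = {pkg_at(p3,whs2)}
  ∪ add   = {pkg_at(p3,whs2), truck_at(t2,whs1)}

== RESULT ==
["pkg_at(p3,whs2)", "truck_at(t2,whs1)"]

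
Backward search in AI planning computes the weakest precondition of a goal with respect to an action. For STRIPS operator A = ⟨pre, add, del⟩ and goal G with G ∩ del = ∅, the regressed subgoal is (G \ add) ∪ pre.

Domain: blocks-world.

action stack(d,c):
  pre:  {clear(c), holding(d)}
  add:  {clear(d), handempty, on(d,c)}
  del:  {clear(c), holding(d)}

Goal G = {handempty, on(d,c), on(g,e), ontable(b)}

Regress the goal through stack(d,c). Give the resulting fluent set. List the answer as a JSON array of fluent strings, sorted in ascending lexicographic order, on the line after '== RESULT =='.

Regress:
  G ∩ del = {}  (empty — regression defined)
  G \ add = {handempty, on(d,c), on(g,e), ontable(b)} \ {clear(d), handempty, on(d,c)} = {on(g,e), ontable(b)}
  ∪ pre   = {on(g,e), ontable(b)} ∪ {clear(c), holding(d)}
          = {clear(c), holding(d), on(g,e), ontable(b)}

== RESULT ==
["clear(c)", "holding(d)", "on(g,e)", "ontable(b)"]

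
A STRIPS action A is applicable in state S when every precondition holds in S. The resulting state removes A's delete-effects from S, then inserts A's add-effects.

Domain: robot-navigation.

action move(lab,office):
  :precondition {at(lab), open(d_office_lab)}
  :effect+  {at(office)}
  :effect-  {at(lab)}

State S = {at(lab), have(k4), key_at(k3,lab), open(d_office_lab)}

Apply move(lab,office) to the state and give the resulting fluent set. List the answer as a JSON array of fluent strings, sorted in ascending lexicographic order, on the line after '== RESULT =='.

Progress:
  pre ⊆ S: {at(lab), open(d_office_lab)} ⊆ S  — applicable
  S \ del = {have(k4), key_at(k3,lab), open(d_office_lab)}
  ∪ add   = {at(office), have(k4), key_at(k3,lab), open(d_office_lab)}

== RESULT ==
["at(office)", "have(k4)", "key_at(k3,lab)", "open(d_office_lab)"]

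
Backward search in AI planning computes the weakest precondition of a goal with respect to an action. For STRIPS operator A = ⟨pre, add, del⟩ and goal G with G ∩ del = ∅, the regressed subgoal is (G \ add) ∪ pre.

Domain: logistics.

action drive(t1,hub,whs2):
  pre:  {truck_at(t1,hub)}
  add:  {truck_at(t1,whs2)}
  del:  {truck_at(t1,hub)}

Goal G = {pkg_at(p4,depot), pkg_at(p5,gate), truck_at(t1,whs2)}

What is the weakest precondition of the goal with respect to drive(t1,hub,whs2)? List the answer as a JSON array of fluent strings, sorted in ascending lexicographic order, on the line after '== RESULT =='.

Compute (G \ add) ∪ pre:
  G ∩ del = {}  (empty — regression defined)
  G \ add = {pkg_at(p4,depot), pkg_at(p5,gate), truck_at(t1,whs2)} \ {truck_at(t1,whs2)} = {pkg_at(p4,depot), pkg_at(p5,gate)}
  ∪ pre   = {pkg_at(p4,depot), pkg_at(p5,gate)} ∪ {truck_at(t1,hub)}
          = {pkg_at(p4,depot), pkg_at(p5,gate), truck_at(t1,hub)}

== RESULT ==
["pkg_at(p4,depot)", "pkg_at(p5,gate)", "truck_at(t1,hub)"]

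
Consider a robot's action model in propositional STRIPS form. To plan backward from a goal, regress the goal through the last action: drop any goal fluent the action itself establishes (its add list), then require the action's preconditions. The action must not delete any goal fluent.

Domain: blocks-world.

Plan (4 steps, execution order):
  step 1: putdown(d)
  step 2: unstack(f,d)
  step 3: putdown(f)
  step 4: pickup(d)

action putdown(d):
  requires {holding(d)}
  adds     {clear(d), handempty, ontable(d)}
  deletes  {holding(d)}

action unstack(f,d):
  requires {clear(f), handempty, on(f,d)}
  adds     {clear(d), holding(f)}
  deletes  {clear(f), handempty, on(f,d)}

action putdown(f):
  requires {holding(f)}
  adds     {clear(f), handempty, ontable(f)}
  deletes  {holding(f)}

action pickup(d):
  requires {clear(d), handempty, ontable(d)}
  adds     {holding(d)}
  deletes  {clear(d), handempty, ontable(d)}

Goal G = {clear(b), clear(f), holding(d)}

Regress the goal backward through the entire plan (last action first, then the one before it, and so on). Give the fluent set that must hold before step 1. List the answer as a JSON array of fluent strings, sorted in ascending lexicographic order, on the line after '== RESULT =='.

Regress step by step:
  through step 4 (pickup(d)): drop {holding(d)}, keep {clear(b), clear(f)}, require {clear(d), handempty, ontable(d)}
    → {clear(b), clear(d), clear(f), handempty, ontable(d)}
  through step 3 (putdown(f)): drop {clear(f), handempty}, keep {clear(b), clear(d), ontable(d)}, require {holding(f)}
    → {clear(b), clear(d), holding(f), ontable(d)}
  through step 2 (unstack(f,d)): drop {clear(d), holding(f)}, keep {clear(b), ontable(d)}, require {clear(f), handempty, on(f,d)}
    → {clear(b), clear(f), handempty, on(f,d), ontable(d)}
  through step 1 (putdown(d)): drop {handempty, ontable(d)}, keep {clear(b), clear(f), on(f,d)}, require {holding(d)}
    → {clear(b), clear(f), holding(d), on(f,d)}

== RESULT ==
["clear(b)", "clear(f)", "holding(d)", "on(f,d)"]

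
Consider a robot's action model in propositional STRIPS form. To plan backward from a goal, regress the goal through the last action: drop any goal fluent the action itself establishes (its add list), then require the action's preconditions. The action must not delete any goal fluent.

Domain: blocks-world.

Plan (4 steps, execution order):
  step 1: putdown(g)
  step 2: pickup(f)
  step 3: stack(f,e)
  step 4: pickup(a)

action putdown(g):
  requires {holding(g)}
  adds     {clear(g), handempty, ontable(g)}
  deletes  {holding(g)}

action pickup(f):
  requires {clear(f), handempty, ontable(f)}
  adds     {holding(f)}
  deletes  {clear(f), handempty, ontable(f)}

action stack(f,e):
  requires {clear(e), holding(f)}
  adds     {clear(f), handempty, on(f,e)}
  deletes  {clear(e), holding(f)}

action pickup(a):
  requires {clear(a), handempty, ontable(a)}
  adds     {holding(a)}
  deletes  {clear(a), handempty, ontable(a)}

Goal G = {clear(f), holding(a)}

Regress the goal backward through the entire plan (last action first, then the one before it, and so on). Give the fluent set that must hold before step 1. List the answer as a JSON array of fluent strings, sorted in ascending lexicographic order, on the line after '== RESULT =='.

Regress step by step:
  through step 4 (pickup(a)): drop {holding(a)}, keep {clear(f)}, require {clear(a), handempty, ontable(a)}
    → {clear(a), clear(f), handempty, ontable(a)}
  through step 3 (stack(f,e)): drop {clear(f), handempty}, keep {clear(a), ontable(a)}, require {clear(e), holding(f)}
    → {clear(a), clear(e), holding(f), ontable(a)}
  through step 2 (pickup(f)): drop {holding(f)}, keep {clear(a), clear(e), ontable(a)}, require {clear(f), handempty, ontable(f)}
    → {clear(a), clear(e), clear(f), handempty, ontable(a), ontable(f)}
  through step 1 (putdown(g)): drop {handempty}, keep {clear(a), clear(e), clear(f), ontable(a), ontable(f)}, require {holding(g)}
    → {clear(a), clear(e), clear(f), holding(g), ontable(a), ontable(f)}

== RESULT ==
["clear(a)", "clear(e)", "clear(f)", "holding(g)", "ontable(a)", "ontable(f)"]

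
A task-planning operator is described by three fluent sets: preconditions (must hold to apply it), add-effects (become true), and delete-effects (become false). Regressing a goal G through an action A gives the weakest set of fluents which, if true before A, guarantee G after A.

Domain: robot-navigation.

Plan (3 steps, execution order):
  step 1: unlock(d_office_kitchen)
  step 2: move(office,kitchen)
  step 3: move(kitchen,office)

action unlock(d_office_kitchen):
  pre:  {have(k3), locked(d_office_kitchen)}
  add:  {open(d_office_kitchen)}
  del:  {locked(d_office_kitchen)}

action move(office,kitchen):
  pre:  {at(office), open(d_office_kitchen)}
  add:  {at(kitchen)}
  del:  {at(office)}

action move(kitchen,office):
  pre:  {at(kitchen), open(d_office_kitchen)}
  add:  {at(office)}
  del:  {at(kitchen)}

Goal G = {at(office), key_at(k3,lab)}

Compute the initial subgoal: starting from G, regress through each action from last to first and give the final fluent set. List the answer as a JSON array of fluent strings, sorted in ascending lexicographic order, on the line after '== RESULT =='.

Work backward from the goal:
  through step 3 (move(kitchen,office)): drop {at(office)}, keep {key_at(k3,lab)}, require {at(kitchen), open(d_office_kitchen)}
    → {at(kitchen), key_at(k3,lab), open(d_office_kitchen)}
  through step 2 (move(office,kitchen)): drop {at(kitchen)}, keep {key_at(k3,lab), open(d_office_kitchen)}, require {at(office), open(d_office_kitchen)}
    → {at(office), key_at(k3,lab), open(d_office_kitchen)}
  through step 1 (unlock(d_office_kitchen)): drop {open(d_office_kitchen)}, keep {at(office), key_at(k3,lab)}, require {have(k3), locked(d_office_kitchen)}
    → {at(office), have(k3), key_at(k3,lab), locked(d_office_kitchen)}

== RESULT ==
["at(office)", "have(k3)", "key_at(k3,lab)", "locked(d_office_kitchen)"]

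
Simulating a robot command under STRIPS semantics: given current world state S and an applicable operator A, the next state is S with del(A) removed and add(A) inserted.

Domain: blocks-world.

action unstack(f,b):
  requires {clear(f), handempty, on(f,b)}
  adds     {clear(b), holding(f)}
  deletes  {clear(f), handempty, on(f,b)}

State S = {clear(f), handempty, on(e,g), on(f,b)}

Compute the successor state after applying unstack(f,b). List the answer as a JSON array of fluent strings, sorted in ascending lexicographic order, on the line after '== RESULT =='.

Compute (S \ del) ∪ add:
  pre ⊆ S: {clear(f), handempty, on(f,b)} ⊆ S  — applicable
  S \ del = {on(e,g)}
  ∪ add   = {clear(b), holding(f), on(e,g)}

== RESULT ==
["clear(b)", "holding(f)", "on(e,g)"]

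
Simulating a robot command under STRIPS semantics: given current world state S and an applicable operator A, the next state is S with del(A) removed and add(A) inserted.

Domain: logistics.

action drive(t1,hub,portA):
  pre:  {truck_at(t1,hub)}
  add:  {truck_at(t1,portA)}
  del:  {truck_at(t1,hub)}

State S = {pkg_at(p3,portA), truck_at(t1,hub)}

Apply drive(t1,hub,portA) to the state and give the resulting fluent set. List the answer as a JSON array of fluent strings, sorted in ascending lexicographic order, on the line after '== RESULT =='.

Compute (S \ del) ∪ add:
  pre ⊆ S: {truck_at(t1,hub)} ⊆ S  — applicable
  S \ del = {pkg_at(p3,portA)}
  ∪ add   = {pkg_at(p3,portA), truck_at(t1,portA)}

== RESULT ==
["pkg_at(p3,portA)", "truck_at(t1,portA)"]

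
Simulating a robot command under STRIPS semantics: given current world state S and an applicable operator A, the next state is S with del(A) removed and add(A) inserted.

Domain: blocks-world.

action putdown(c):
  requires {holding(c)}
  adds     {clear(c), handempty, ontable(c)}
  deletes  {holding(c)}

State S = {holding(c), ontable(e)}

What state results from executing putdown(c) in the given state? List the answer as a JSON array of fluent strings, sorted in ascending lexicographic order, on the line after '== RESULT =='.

Compute (S \ del) ∪ add:
  pre ⊆ S: {holding(c)} ⊆ S  — applicable
  S \ del = {ontable(e)}
  ∪ add   = {clear(c), handempty, ontable(c), ontable(e)}

== RESULT ==
["clear(c)", "handempty", "ontable(c)", "ontable(e)"]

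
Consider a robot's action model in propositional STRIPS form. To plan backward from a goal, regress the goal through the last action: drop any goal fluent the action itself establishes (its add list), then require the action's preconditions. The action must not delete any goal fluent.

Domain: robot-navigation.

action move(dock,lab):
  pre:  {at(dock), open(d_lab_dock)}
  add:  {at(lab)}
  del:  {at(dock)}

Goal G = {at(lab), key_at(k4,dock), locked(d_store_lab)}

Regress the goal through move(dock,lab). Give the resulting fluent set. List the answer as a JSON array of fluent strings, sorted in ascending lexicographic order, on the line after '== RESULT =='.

Regress:
  G ∩ del = {}  (empty — regression defined)
  G \ add = {at(lab), key_at(k4,dock), locked(d_store_lab)} \ {at(lab)} = {key_at(k4,dock), locked(d_store_lab)}
  ∪ pre   = {key_at(k4,dock), locked(d_store_lab)} ∪ {at(dock), open(d_lab_dock)}
          = {at(dock), key_at(k4,dock), locked(d_store_lab), open(d_lab_dock)}

== RESULT ==
["at(dock)", "key_at(k4,dock)", "locked(d_store_lab)", "open(d_lab_dock)"]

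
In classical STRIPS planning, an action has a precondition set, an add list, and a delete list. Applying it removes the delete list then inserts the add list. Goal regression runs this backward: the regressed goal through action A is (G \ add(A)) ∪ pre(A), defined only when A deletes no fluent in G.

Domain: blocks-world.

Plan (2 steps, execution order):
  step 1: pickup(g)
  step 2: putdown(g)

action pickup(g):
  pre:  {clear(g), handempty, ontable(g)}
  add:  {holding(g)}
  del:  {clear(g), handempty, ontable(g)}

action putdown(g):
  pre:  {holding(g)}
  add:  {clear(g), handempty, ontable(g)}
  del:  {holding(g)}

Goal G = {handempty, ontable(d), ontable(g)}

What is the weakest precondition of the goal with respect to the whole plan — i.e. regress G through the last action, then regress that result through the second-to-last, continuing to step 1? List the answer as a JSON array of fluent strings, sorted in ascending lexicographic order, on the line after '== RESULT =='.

Work backward from the goal:
  through step 2 (putdown(g)): drop {handempty, ontable(g)}, keep {ontable(d)}, require {holding(g)}
    → {holding(g), ontable(d)}
  through step 1 (pickup(g)): drop {holding(g)}, keep {ontable(d)}, require {clear(g), handempty, ontable(g)}
    → {clear(g), handempty, ontable(d), ontable(g)}

== RESULT ==
["clear(g)", "handempty", "ontable(d)", "ontable(g)"]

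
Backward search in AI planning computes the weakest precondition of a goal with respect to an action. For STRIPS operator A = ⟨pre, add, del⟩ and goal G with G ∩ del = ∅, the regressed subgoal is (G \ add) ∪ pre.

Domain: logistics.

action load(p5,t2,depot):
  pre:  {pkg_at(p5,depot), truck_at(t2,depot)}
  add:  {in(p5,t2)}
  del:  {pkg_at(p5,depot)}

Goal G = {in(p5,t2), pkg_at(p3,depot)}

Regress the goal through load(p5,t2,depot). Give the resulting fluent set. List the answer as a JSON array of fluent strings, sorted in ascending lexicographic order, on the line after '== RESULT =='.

Compute (G \ add) ∪ pre:
  G ∩ del = {}  (empty — regression defined)
  G \ add = {in(p5,t2), pkg_at(p3,depot)} \ {in(p5,t2)} = {pkg_at(p3,depot)}
  ∪ pre   = {pkg_at(p3,depot)} ∪ {pkg_at(p5,depot), truck_at(t2,depot)}
          = {pkg_at(p3,depot), pkg_at(p5,depot), truck_at(t2,depot)}

== RESULT ==
["pkg_at(p3,depot)", "pkg_at(p5,depot)", "truck_at(t2,depot)"]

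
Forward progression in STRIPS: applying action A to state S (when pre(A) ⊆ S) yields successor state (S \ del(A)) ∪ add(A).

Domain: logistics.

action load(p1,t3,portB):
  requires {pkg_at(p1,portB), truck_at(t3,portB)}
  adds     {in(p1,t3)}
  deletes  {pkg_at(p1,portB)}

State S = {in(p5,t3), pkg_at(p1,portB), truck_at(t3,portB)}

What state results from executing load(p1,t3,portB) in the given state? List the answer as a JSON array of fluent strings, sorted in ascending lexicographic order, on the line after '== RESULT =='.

Progress:
  pre ⊆ S: {pkg_at(p1,portB), truck_at(t3,portB)} ⊆ S  — applicable
  S \ del = {in(p5,t3), truck_at(t3,portB)}
  ∪ add   = {in(p1,t3), in(p5,t3), truck_at(t3,portB)}

== RESULT ==
["in(p1,t3)", "in(p5,t3)", "truck_at(t3,portB)"]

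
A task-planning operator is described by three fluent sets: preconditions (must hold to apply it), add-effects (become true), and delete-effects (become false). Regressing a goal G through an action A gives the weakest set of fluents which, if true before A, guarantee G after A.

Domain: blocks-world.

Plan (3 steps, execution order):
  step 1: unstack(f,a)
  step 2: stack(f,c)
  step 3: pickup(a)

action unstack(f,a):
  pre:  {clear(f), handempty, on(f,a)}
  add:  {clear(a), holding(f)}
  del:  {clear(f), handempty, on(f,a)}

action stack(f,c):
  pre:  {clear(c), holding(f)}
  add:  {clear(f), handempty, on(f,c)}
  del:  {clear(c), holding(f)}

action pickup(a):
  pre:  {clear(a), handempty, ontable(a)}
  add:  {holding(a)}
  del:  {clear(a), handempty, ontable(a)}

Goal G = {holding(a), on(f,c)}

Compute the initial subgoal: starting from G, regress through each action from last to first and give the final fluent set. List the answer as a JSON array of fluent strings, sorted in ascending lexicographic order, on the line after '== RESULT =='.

Work backward from the goal:
  through step 3 (pickup(a)): drop {holding(a)}, keep {on(f,c)}, require {clear(a), handempty, ontable(a)}
    → {clear(a), handempty, on(f,c), ontable(a)}
  through step 2 (stack(f,c)): drop {handempty, on(f,c)}, keep {clear(a), ontable(a)}, require {clear(c), holding(f)}
    → {clear(a), clear(c), holding(f), ontable(a)}
  through step 1 (unstack(f,a)): drop {clear(a), holding(f)}, keep {clear(c), ontable(a)}, require {clear(f), handempty, on(f,a)}
    → {clear(c), clear(f), handempty, on(f,a), ontable(a)}

== RESULT ==
["clear(c)", "clear(f)", "handempty", "on(f,a)", "ontable(a)"]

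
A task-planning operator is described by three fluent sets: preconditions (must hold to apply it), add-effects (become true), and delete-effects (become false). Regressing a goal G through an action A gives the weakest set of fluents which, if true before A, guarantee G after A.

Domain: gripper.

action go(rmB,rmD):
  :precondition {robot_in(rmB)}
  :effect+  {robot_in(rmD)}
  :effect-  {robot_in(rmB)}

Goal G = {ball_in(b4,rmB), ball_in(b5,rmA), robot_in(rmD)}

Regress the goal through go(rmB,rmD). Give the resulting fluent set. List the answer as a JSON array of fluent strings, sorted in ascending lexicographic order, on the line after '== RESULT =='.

Regress:
  G ∩ del = {}  (empty — regression defined)
  G \ add = {ball_in(b4,rmB), ball_in(b5,rmA), robot_in(rmD)} \ {robot_in(rmD)} = {ball_in(b4,rmB), ball_in(b5,rmA)}
  ∪ pre   = {ball_in(b4,rmB), ball_in(b5,rmA)} ∪ {robot_in(rmB)}
          = {ball_in(b4,rmB), ball_in(b5,rmA), robot_in(rmB)}

== RESULT ==
["ball_in(b4,rmB)", "ball_in(b5,rmA)", "robot_in(rmB)"]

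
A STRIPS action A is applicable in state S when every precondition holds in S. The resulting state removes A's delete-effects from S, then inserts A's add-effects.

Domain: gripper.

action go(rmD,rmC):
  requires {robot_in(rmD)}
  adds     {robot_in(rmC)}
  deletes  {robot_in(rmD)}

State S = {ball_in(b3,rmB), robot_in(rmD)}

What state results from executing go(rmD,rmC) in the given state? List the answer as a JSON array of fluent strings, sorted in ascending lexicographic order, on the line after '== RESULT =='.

Progress:
  pre ⊆ S: {robot_in(rmD)} ⊆ S  — applicable
  S \ del = {ball_in(b3,rmB)}
  ∪ add   = {ball_in(b3,rmB), robot_in(rmC)}

== RESULT ==
["ball_in(b3,rmB)", "robot_in(rmC)"]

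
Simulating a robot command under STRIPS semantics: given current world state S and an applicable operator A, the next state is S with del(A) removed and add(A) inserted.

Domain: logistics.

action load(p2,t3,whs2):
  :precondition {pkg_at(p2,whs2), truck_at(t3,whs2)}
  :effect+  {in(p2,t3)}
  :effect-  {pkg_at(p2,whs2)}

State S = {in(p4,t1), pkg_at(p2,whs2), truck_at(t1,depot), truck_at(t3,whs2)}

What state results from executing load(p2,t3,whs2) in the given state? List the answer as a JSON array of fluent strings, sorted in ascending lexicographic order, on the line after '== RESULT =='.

Compute (S \ del) ∪ add:
  pre ⊆ S: {pkg_at(p2,whs2), truck_at(t3,whs2)} ⊆ S  — applicable
  S \ del = {in(p4,t1), truck_at(t1,depot), truck_at(t3,whs2)}
  ∪ add   = {in(p2,t3), in(p4,t1), truck_at(t1,depot), truck_at(t3,whs2)}

== RESULT ==
["in(p2,t3)", "in(p4,t1)", "truck_at(t1,depot)", "truck_at(t3,whs2)"]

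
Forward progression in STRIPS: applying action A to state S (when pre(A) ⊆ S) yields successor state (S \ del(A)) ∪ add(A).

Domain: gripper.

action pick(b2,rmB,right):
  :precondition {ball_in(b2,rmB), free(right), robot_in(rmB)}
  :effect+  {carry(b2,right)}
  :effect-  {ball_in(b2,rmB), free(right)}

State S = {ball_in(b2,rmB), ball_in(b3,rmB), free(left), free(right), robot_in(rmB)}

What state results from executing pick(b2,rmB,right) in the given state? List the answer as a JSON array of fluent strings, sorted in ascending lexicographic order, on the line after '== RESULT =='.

Compute (S \ del) ∪ add:
  pre ⊆ S: {ball_in(b2,rmB), free(right), robot_in(rmB)} ⊆ S  — applicable
  S \ del = {ball_in(b3,rmB), free(left), robot_in(rmB)}
  ∪ add   = {ball_in(b3,rmB), carry(b2,right), free(left), robot_in(rmB)}

== RESULT ==
["ball_in(b3,rmB)", "carry(b2,right)", "free(left)", "robot_in(rmB)"]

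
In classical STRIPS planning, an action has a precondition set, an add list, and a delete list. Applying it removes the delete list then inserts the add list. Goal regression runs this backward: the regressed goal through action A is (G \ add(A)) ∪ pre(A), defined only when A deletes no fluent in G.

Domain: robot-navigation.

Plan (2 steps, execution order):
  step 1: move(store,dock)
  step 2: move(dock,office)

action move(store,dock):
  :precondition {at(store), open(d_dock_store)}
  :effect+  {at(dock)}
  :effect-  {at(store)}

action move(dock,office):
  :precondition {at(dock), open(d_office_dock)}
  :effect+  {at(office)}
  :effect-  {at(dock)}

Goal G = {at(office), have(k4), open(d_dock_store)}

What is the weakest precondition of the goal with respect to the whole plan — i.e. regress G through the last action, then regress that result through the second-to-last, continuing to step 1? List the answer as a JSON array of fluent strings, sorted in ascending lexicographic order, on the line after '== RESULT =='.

Work backward from the goal:
  through step 2 (move(dock,office)): drop {at(office)}, keep {have(k4), open(d_dock_store)}, require {at(dock), open(d_office_dock)}
    → {at(dock), have(k4), open(d_dock_store), open(d_office_dock)}
  through step 1 (move(store,dock)): drop {at(dock)}, keep {have(k4), open(d_dock_store), open(d_office_dock)}, require {at(store), open(d_dock_store)}
    → {at(store), have(k4), open(d_dock_store), open(d_office_dock)}

== RESULT ==
["at(store)", "have(k4)", "open(d_dock_store)", "open(d_office_dock)"]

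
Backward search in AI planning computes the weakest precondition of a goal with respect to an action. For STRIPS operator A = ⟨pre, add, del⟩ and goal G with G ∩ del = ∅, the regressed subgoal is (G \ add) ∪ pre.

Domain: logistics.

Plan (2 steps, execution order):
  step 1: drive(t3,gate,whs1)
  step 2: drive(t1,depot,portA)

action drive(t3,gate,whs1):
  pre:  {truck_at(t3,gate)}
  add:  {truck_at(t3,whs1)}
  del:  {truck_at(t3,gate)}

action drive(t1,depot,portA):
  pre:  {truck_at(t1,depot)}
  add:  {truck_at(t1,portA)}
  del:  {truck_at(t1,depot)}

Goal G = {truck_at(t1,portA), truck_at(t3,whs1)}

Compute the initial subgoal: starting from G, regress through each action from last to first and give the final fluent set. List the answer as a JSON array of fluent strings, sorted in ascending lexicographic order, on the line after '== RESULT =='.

Work backward from the goal:
  through step 2 (drive(t1,depot,portA)): drop {truck_at(t1,portA)}, keep {truck_at(t3,whs1)}, require {truck_at(t1,depot)}
    → {truck_at(t1,depot), truck_at(t3,whs1)}
  through step 1 (drive(t3,gate,whs1)): drop {truck_at(t3,whs1)}, keep {truck_at(t1,depot)}, require {truck_at(t3,gate)}
    → {truck_at(t1,depot), truck_at(t3,gate)}

== RESULT ==
["truck_at(t1,depot)", "truck_at(t3,gate)"]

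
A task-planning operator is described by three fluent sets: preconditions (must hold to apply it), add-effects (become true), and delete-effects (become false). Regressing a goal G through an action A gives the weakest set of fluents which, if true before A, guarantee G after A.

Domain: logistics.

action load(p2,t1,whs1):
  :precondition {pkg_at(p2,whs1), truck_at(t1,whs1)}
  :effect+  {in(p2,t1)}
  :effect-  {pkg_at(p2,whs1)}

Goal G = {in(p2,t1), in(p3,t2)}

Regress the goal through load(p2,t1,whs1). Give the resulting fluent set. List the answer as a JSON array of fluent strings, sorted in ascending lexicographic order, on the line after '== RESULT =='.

Regress:
  G ∩ del = {}  (empty — regression defined)
  G \ add = {in(p2,t1), in(p3,t2)} \ {in(p2,t1)} = {in(p3,t2)}
  ∪ pre   = {in(p3,t2)} ∪ {pkg_at(p2,whs1), truck_at(t1,whs1)}
          = {in(p3,t2), pkg_at(p2,whs1), truck_at(t1,whs1)}

== RESULT ==
["in(p3,t2)", "pkg_at(p2,whs1)", "truck_at(t1,whs1)"]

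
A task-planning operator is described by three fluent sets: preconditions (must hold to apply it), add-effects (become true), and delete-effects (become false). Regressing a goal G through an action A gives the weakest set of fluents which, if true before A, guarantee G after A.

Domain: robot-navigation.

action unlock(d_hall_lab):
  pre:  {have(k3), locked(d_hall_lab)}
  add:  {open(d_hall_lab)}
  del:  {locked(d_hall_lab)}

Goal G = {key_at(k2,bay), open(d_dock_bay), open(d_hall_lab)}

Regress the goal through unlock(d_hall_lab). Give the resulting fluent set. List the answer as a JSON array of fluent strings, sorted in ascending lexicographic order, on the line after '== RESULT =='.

Compute (G \ add) ∪ pre:
  G ∩ del = {}  (empty — regression defined)
  G \ add = {key_at(k2,bay), open(d_dock_bay), open(d_hall_lab)} \ {open(d_hall_lab)} = {key_at(k2,bay), open(d_dock_bay)}
  ∪ pre   = {key_at(k2,bay), open(d_dock_bay)} ∪ {have(k3), locked(d_hall_lab)}
          = {have(k3), key_at(k2,bay), locked(d_hall_lab), open(d_dock_bay)}

== RESULT ==
["have(k3)", "key_at(k2,bay)", "locked(d_hall_lab)", "open(d_dock_bay)"]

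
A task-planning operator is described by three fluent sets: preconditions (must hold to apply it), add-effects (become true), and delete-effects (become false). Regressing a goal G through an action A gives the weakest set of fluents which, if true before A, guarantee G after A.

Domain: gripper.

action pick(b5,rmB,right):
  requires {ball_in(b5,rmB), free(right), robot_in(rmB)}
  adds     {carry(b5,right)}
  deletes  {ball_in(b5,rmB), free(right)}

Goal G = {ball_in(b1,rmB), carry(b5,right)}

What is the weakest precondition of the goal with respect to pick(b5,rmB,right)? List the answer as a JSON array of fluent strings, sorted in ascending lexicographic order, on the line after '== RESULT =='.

Regress:
  G ∩ del = {}  (empty — regression defined)
  G \ add = {ball_in(b1,rmB), carry(b5,right)} \ {carry(b5,right)} = {ball_in(b1,rmB)}
  ∪ pre   = {ball_in(b1,rmB)} ∪ {ball_in(b5,rmB), free(right), robot_in(rmB)}
          = {ball_in(b1,rmB), ball_in(b5,rmB), free(right), robot_in(rmB)}

== RESULT ==
["ball_in(b1,rmB)", "ball_in(b5,rmB)", "free(right)", "robot_in(rmB)"]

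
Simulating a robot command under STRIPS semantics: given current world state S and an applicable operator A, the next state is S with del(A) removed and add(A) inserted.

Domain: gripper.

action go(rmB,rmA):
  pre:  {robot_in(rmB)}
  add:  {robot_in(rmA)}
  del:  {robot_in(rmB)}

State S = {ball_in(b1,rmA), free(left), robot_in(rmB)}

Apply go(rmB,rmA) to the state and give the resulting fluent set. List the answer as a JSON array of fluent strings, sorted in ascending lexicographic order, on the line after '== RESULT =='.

Progress:
  pre ⊆ S: {robot_in(rmB)} ⊆ S  — applicable
  S \ del = {ball_in(b1,rmA), free(left)}
  ∪ add   = {ball_in(b1,rmA), free(left), robot_in(rmA)}

== RESULT ==
["ball_in(b1,rmA)", "free(left)", "robot_in(rmA)"]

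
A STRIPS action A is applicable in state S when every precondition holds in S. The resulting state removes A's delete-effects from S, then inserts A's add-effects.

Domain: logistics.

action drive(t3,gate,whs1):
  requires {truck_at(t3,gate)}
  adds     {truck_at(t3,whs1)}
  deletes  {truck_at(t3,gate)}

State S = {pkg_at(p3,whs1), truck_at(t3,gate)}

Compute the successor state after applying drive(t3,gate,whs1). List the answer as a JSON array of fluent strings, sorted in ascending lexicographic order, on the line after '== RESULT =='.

Progress:
  pre ⊆ S: {truck_at(t3,gate)} ⊆ S  — applicable
  S \ del = {pkg_at(p3,whs1)}
  ∪ add   = {pkg_at(p3,whs1), truck_at(t3,whs1)}

== RESULT ==
["pkg_at(p3,whs1)", "truck_at(t3,whs1)"]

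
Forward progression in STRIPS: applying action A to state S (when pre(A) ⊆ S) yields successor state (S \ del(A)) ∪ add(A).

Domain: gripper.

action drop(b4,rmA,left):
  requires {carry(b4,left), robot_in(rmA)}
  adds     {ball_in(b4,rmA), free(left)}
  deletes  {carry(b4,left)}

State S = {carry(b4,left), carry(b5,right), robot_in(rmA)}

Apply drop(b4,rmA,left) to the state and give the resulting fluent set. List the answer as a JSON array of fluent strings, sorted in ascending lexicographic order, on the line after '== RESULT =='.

Compute (S \ del) ∪ add:
  pre ⊆ S: {carry(b4,left), robot_in(rmA)} ⊆ S  — applicable
  S \ del = {carry(b5,right), robot_in(rmA)}
  ∪ add   = {ball_in(b4,rmA), carry(b5,right), free(left), robot_in(rmA)}

== RESULT ==
["ball_in(b4,rmA)", "carry(b5,right)", "free(left)", "robot_in(rmA)"]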